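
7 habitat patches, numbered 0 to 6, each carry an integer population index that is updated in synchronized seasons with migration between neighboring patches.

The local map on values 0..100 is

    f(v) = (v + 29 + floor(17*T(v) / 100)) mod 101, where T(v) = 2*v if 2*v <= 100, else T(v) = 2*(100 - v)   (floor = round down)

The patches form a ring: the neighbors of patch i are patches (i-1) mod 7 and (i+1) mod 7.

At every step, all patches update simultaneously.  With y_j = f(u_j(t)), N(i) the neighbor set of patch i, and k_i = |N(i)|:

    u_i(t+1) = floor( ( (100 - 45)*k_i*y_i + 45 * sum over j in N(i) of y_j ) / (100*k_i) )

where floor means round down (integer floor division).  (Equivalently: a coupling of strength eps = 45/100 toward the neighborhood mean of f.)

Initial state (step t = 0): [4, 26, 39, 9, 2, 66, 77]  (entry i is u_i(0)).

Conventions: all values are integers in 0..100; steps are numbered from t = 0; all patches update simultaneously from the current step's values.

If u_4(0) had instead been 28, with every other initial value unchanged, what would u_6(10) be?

Answer: u_6(10) = 53
Key observation: This trace re-runs the system from the modified initial state.

Derivation:
t=0: [4, 26, 39, 9, 28, 66, 77]
t=1: [35, 60, 67, 55, 46, 20, 15]
t=2: [52, 18, 25, 76, 84, 61, 56]
t=3: [87, 64, 48, 24, 12, 27, 76]
t=4: [14, 27, 65, 64, 53, 48, 25]
t=5: [54, 47, 17, 24, 75, 86, 65]
t=6: [75, 83, 62, 47, 23, 13, 28]
t=7: [24, 11, 25, 63, 63, 53, 49]
t=8: [64, 51, 44, 16, 24, 75, 87]
t=9: [28, 73, 80, 60, 47, 24, 13]
t=10: [48, 23, 10, 24, 64, 64, 53]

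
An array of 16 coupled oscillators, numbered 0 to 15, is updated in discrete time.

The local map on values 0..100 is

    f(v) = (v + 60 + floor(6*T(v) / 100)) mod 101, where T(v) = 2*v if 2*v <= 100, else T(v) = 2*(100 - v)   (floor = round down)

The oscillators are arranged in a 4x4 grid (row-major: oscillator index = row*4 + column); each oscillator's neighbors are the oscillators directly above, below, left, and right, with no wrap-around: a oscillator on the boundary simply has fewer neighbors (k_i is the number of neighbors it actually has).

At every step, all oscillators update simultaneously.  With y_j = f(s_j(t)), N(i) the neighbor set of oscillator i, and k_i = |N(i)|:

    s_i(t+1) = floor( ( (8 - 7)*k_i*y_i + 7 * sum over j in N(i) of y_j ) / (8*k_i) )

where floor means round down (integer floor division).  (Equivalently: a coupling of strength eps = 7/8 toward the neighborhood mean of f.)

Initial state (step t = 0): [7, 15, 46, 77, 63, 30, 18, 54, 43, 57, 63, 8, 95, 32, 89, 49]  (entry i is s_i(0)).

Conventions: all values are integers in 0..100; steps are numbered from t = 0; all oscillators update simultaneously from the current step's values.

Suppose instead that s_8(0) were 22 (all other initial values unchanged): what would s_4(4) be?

Simulating step by step:
t=0: [7, 15, 46, 77, 63, 30, 18, 54, 22, 57, 63, 8, 95, 32, 89, 49]
t=1: [53, 59, 57, 17, 74, 56, 42, 56, 39, 67, 50, 25, 85, 48, 45, 52]
t=2: [27, 19, 33, 27, 15, 22, 17, 52, 32, 14, 30, 25, 11, 25, 13, 44]
t=3: [79, 88, 84, 60, 87, 78, 73, 76, 76, 88, 80, 45, 89, 75, 64, 71]
t=4: [46, 41, 36, 38, 39, 43, 39, 24, 46, 39, 31, 33, 38, 40, 35, 19]

Answer: s_4(4) = 39
Key observation: This trace re-runs the system from the modified initial state.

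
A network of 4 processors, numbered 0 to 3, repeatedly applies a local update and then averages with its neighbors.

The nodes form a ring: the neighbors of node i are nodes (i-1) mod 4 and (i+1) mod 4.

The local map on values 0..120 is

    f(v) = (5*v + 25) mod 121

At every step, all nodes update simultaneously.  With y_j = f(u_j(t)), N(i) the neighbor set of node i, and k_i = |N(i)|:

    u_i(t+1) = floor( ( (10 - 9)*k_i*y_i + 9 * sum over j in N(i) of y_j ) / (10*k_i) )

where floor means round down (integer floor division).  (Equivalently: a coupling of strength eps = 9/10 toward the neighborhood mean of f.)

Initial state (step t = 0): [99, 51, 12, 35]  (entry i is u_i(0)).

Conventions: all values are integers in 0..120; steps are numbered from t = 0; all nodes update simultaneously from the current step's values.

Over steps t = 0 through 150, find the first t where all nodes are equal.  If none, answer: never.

Answer: 33
Key observation: Synchronization is absorbing here: once all nodes are equal they stay equal, and step 33 is the first all-equal step.

Derivation:
t=0: [99, 51, 12, 35]  (not all equal)
t=1: [56, 58, 61, 62]  (not all equal)
t=2: [81, 75, 83, 77]  (not all equal)
t=3: [44, 68, 45, 69]  (not all equal)
t=4: [4, 5, 4, 5]  (not all equal)
t=5: [49, 45, 49, 45]  (not all equal)
t=6: [10, 26, 10, 26]  (not all equal)
t=7: [38, 70, 38, 70]  (not all equal)
t=8: [20, 85, 20, 85]  (not all equal)
t=9: [78, 12, 78, 12]  (not all equal)
t=10: [81, 55, 81, 55]  (not all equal)
t=11: [58, 66, 58, 66]  (not all equal)
t=12: [109, 77, 109, 77]  (not all equal)
t=13: [50, 82, 50, 82]  (not all equal)
t=14: [68, 36, 68, 36]  (not all equal)
t=15: [75, 10, 75, 10]  (not all equal)
t=16: [71, 40, 71, 40]  (not all equal)
t=17: [95, 25, 95, 25]  (not all equal)
t=18: [27, 17, 27, 17]  (not all equal)
t=19: [102, 46, 102, 46]  (not all equal)
t=20: [16, 47, 16, 47]  (not all equal)
t=21: [26, 96, 26, 96]  (not all equal)
t=22: [22, 32, 22, 32]  (not all equal)
t=23: [59, 19, 59, 19]  (not all equal)
t=24: [115, 82, 115, 82]  (not all equal)
t=25: [76, 111, 76, 111]  (not all equal)
t=26: [90, 47, 90, 47]  (not all equal)
t=27: [27, 102, 27, 102]  (not all equal)
t=28: [49, 40, 49, 40]  (not all equal)
t=29: [96, 35, 96, 35]  (not all equal)
t=30: [73, 26, 73, 26]  (not all equal)
t=31: [33, 27, 33, 27]  (not all equal)
t=32: [42, 66, 42, 66]  (not all equal)
t=33: [113, 113, 113, 113]  (all equal)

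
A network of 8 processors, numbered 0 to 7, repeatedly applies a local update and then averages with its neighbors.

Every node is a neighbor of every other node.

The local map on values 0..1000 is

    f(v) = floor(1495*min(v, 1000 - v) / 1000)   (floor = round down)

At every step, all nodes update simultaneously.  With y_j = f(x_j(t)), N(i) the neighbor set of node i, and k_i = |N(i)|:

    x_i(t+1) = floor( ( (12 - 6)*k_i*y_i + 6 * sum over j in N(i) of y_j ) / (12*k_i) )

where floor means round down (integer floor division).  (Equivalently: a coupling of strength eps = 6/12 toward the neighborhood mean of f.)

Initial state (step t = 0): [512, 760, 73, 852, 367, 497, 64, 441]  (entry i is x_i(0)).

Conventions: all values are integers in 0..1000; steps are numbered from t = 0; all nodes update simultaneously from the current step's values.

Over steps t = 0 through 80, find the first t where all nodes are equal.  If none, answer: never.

Answer: 14
Key observation: Synchronization is absorbing here: once all nodes are equal they stay equal, and step 14 is the first all-equal step.

Derivation:
t=0: [512, 760, 73, 852, 367, 497, 64, 441]  (not all equal)
t=1: [559, 400, 294, 342, 482, 565, 288, 529]  (not all equal)
t=2: [618, 592, 524, 555, 645, 615, 520, 638]  (not all equal)
t=3: [596, 612, 656, 636, 578, 597, 658, 583]  (not all equal)
t=4: [587, 577, 549, 562, 599, 587, 548, 596]  (not all equal)
t=5: [626, 633, 651, 642, 618, 626, 651, 620]  (not all equal)
t=6: [552, 547, 536, 542, 557, 552, 536, 556]  (not all equal)
t=7: [673, 676, 683, 679, 670, 673, 683, 670]  (not all equal)
t=8: [485, 483, 479, 481, 487, 485, 479, 487]  (not all equal)
t=9: [723, 722, 719, 720, 724, 723, 719, 724]  (not all equal)
t=10: [414, 415, 417, 416, 414, 414, 417, 414]  (not all equal)
t=11: [619, 619, 621, 620, 619, 619, 621, 619]  (not all equal)
t=12: [568, 568, 567, 568, 568, 568, 567, 568]  (not all equal)
t=13: [645, 645, 646, 645, 645, 645, 646, 645]  (not all equal)
t=14: [529, 529, 529, 529, 529, 529, 529, 529]  (all equal)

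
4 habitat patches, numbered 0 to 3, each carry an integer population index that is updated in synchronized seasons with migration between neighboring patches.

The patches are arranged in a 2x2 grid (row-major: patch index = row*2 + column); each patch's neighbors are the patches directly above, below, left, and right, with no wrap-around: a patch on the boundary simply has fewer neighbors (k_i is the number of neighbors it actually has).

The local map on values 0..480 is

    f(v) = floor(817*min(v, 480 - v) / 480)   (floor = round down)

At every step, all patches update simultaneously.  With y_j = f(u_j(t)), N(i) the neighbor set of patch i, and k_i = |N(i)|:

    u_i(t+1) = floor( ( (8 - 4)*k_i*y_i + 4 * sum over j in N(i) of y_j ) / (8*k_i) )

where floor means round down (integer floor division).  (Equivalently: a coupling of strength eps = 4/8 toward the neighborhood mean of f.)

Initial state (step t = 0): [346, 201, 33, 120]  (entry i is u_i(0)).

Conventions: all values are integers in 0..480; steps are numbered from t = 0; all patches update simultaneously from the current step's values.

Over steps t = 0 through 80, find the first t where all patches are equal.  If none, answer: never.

Simulating step by step:
t=0: [346, 201, 33, 120]  (not all equal)
t=1: [213, 279, 136, 201]  (not all equal)
t=2: [324, 347, 291, 314]  (not all equal)
t=3: [269, 249, 297, 277]  (not all equal)
t=4: [355, 372, 331, 348]  (not all equal)
t=5: [215, 200, 235, 221]  (not all equal)
t=6: [367, 355, 384, 372]  (not all equal)
t=7: [189, 199, 175, 185]  (not all equal)
t=8: [319, 327, 307, 315]  (not all equal)
t=9: [275, 268, 285, 278]  (not all equal)
t=10: [346, 352, 338, 344]  (not all equal)
t=11: [228, 223, 235, 230]  (not all equal)
t=12: [388, 384, 394, 390]  (not all equal)
t=13: [155, 158, 150, 153]  (not all equal)
t=14: [262, 264, 258, 260]  (not all equal)
t=15: [371, 369, 374, 373]  (not all equal)
t=16: [184, 185, 181, 183]  (not all equal)
t=17: [312, 313, 310, 311]  (not all equal)
t=18: [285, 285, 287, 286]  (not all equal)
t=19: [330, 330, 329, 329]  (not all equal)
t=20: [255, 255, 256, 256]  (not all equal)
t=21: [381, 381, 381, 381]  (all equal)

Answer: 21
Key observation: Synchronization is absorbing here: once all patches are equal they stay equal, and step 21 is the first all-equal step.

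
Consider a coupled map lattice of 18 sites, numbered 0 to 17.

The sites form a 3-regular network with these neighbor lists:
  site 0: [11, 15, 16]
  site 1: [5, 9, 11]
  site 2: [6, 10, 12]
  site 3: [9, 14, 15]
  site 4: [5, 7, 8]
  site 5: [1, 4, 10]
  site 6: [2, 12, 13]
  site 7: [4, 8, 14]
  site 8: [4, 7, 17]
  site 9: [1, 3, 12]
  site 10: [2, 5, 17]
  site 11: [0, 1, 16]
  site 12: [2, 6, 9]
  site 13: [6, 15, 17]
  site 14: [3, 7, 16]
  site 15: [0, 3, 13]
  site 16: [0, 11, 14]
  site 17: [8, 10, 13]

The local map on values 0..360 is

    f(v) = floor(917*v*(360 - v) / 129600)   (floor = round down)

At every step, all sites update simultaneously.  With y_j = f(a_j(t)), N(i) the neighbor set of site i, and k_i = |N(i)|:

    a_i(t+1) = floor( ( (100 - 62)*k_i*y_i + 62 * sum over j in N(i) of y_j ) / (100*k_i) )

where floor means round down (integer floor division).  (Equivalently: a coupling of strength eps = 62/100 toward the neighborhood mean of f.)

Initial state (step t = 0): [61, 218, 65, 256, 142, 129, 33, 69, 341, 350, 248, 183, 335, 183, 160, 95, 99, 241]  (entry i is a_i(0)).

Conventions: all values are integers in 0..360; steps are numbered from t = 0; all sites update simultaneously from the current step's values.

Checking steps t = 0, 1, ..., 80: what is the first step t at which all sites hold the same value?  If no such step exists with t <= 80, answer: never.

Answer: never
Key observation: The state at step 7 reappears at step 9 — the system is in a cycle of period 2 from step 7 on.  No step 0..9 is synchronized, and the cycle repeats forever, so no step up to 80 (or ever) has all sites equal.

Derivation:
t=0: [61, 218, 65, 256, 142, 129, 33, 69, 341, 350, 248, 183, 335, 183, 160, 95, 99, 241]  (not all equal)
t=1: [170, 178, 119, 159, 165, 210, 116, 155, 133, 105, 187, 196, 70, 181, 191, 180, 189, 173]  (not all equal)
t=2: [228, 218, 194, 219, 222, 225, 194, 223, 221, 195, 221, 227, 176, 222, 226, 228, 227, 225]  (not all equal)
t=3: [212, 218, 225, 217, 215, 216, 225, 215, 215, 223, 217, 214, 227, 217, 215, 214, 213, 215]  (not all equal)
t=4: [221, 219, 214, 219, 220, 219, 214, 220, 220, 216, 218, 220, 214, 218, 220, 220, 221, 219]  (not all equal)
t=5: [217, 218, 220, 218, 217, 218, 220, 217, 217, 219, 219, 217, 220, 218, 217, 217, 217, 218]  (not all equal)
t=6: [219, 218, 217, 218, 219, 218, 217, 219, 219, 218, 218, 219, 217, 218, 219, 219, 219, 218]  (not all equal)
t=7: [218, 218, 219, 218, 218, 218, 219, 218, 218, 219, 219, 218, 219, 218, 218, 218, 218, 218]  (not all equal)
t=8: [219, 218, 218, 218, 219, 218, 218, 219, 219, 218, 218, 219, 218, 218, 219, 219, 219, 218]  (not all equal)
t=9: [218, 218, 219, 218, 218, 218, 219, 218, 218, 219, 219, 218, 219, 218, 218, 218, 218, 218]  (not all equal)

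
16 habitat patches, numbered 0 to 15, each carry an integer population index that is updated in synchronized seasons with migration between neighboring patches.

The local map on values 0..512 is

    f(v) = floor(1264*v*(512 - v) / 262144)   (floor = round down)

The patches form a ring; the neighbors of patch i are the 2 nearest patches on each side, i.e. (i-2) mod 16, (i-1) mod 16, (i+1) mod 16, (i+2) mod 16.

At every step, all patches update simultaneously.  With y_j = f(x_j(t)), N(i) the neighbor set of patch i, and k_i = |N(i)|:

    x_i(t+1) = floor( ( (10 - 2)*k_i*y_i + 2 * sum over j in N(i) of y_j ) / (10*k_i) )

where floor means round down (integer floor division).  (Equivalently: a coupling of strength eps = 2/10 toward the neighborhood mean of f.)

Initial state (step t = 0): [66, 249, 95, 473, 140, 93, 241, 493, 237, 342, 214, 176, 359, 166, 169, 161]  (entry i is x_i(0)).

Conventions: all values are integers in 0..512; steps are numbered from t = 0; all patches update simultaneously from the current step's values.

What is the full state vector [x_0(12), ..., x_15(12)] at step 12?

Answer: [304, 304, 304, 304, 304, 304, 304, 304, 304, 304, 304, 304, 304, 304, 304, 304]

Derivation:
t=0: [66, 249, 95, 473, 140, 93, 241, 493, 237, 342, 214, 176, 359, 166, 169, 161]
t=1: [165, 286, 192, 117, 239, 184, 291, 90, 298, 271, 302, 284, 268, 275, 270, 268]
t=2: [282, 304, 292, 238, 307, 284, 302, 207, 301, 306, 306, 312, 314, 314, 313, 312]
t=3: [310, 304, 308, 312, 304, 310, 305, 304, 305, 303, 302, 300, 299, 299, 300, 300]
t=4: [301, 303, 302, 300, 303, 301, 303, 303, 304, 304, 305, 306, 306, 306, 305, 305]
t=5: [305, 305, 305, 305, 305, 305, 305, 304, 304, 304, 303, 303, 303, 303, 304, 304]
t=6: [304, 304, 304, 304, 304, 304, 304, 304, 304, 304, 304, 304, 304, 304, 304, 304]
t=7: [304, 304, 304, 304, 304, 304, 304, 304, 304, 304, 304, 304, 304, 304, 304, 304]
t=8: [304, 304, 304, 304, 304, 304, 304, 304, 304, 304, 304, 304, 304, 304, 304, 304]
t=9: [304, 304, 304, 304, 304, 304, 304, 304, 304, 304, 304, 304, 304, 304, 304, 304]
t=10: [304, 304, 304, 304, 304, 304, 304, 304, 304, 304, 304, 304, 304, 304, 304, 304]
t=11: [304, 304, 304, 304, 304, 304, 304, 304, 304, 304, 304, 304, 304, 304, 304, 304]
t=12: [304, 304, 304, 304, 304, 304, 304, 304, 304, 304, 304, 304, 304, 304, 304, 304]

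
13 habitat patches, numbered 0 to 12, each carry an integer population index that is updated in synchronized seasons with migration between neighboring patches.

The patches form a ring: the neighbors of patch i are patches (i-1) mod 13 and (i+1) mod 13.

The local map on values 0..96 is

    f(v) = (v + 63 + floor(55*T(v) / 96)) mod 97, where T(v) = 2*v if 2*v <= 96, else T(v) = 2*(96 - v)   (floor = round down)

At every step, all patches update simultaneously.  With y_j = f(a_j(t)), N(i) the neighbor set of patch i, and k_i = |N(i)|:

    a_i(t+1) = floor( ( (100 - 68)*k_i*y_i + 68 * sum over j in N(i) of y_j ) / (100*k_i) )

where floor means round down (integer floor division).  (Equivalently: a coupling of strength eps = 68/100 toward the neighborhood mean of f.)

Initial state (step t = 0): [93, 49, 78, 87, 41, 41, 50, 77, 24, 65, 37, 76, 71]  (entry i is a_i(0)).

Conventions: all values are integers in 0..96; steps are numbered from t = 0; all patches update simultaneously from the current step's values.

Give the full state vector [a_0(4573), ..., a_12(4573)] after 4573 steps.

Simulating step by step:
t=0: [93, 49, 78, 87, 41, 41, 50, 77, 24, 65, 37, 76, 71]
t=1: [65, 64, 65, 59, 56, 58, 61, 49, 49, 42, 58, 57, 63]
t=2: [66, 66, 66, 66, 67, 67, 67, 67, 63, 63, 63, 66, 66]
t=3: [66, 66, 66, 66, 66, 66, 66, 66, 66, 66, 66, 66, 66]
t=4: [66, 66, 66, 66, 66, 66, 66, 66, 66, 66, 66, 66, 66]

Answer: [66, 66, 66, 66, 66, 66, 66, 66, 66, 66, 66, 66, 66]
Key observation: The state at step 3, [66, 66, 66, 66, 66, 66, 66, 66, 66, 66, 66, 66, 66], reappears at step 4: the system is in a cycle of period 1 from step 3 on.  Therefore the state at step 4573 equals the state at step 3 + ((4573 - 3) mod 1) = 3, which is [66, 66, 66, 66, 66, 66, 66, 66, 66, 66, 66, 66, 66].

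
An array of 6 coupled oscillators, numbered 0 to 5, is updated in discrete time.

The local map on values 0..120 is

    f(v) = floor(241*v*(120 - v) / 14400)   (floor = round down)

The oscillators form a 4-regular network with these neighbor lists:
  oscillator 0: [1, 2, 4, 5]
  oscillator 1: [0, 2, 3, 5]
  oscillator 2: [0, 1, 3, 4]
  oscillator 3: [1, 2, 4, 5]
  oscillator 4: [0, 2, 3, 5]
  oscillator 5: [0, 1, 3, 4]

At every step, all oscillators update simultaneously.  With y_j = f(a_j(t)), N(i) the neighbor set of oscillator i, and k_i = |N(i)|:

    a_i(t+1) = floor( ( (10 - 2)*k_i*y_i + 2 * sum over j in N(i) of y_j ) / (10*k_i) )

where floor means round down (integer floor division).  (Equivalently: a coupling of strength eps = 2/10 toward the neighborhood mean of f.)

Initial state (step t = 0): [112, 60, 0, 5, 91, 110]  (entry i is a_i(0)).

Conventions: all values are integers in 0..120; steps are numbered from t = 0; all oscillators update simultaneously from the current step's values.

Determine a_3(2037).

Answer: a_3(2037) = 60
Key observation: The state at step 6, [60, 60, 60, 60, 60, 60], reappears at step 7: the system is in a cycle of period 1 from step 6 on.  Therefore the state at step 2037 equals the state at step 6 + ((2037 - 6) mod 1) = 6, which is [60, 60, 60, 60, 60, 60].

Derivation:
t=0: [112, 60, 0, 5, 91, 110]
t=1: [17, 50, 6, 13, 37, 20]
t=2: [30, 51, 16, 26, 45, 34]
t=3: [45, 54, 31, 41, 52, 48]
t=4: [55, 57, 48, 54, 57, 57]
t=5: [59, 59, 57, 59, 59, 59]
t=6: [60, 60, 60, 60, 60, 60]
t=7: [60, 60, 60, 60, 60, 60]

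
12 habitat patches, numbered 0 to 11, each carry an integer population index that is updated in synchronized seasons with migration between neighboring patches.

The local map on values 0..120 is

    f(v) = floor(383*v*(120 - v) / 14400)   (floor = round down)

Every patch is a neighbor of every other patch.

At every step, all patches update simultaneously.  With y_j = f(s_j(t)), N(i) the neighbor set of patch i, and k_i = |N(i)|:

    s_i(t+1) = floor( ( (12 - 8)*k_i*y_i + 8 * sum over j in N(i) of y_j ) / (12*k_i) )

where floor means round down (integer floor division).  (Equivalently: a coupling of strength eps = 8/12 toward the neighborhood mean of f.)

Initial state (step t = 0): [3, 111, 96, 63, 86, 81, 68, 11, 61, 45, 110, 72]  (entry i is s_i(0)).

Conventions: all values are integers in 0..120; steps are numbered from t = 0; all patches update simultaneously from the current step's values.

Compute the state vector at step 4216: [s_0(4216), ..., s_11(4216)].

Answer: [95, 95, 95, 95, 95, 95, 95, 95, 95, 95, 95, 95]
Key observation: The state at step 6, [95, 95, 95, 95, 95, 95, 95, 95, 95, 95, 95, 95], reappears at step 8: the system is in a cycle of period 2 from step 6 on.  Therefore the state at step 4216 equals the state at step 6 + ((4216 - 6) mod 2) = 6, which is [95, 95, 95, 95, 95, 95, 95, 95, 95, 95, 95, 95].

Derivation:
t=0: [3, 111, 96, 63, 86, 81, 68, 11, 61, 45, 110, 72]
t=1: [49, 54, 63, 73, 68, 70, 72, 55, 73, 71, 55, 72]
t=2: [92, 93, 93, 92, 93, 92, 92, 93, 92, 92, 93, 92]
t=3: [67, 66, 66, 67, 66, 67, 67, 66, 67, 67, 66, 67]
t=4: [94, 94, 94, 94, 94, 94, 94, 94, 94, 94, 94, 94]
t=5: [65, 65, 65, 65, 65, 65, 65, 65, 65, 65, 65, 65]
t=6: [95, 95, 95, 95, 95, 95, 95, 95, 95, 95, 95, 95]
t=7: [63, 63, 63, 63, 63, 63, 63, 63, 63, 63, 63, 63]
t=8: [95, 95, 95, 95, 95, 95, 95, 95, 95, 95, 95, 95]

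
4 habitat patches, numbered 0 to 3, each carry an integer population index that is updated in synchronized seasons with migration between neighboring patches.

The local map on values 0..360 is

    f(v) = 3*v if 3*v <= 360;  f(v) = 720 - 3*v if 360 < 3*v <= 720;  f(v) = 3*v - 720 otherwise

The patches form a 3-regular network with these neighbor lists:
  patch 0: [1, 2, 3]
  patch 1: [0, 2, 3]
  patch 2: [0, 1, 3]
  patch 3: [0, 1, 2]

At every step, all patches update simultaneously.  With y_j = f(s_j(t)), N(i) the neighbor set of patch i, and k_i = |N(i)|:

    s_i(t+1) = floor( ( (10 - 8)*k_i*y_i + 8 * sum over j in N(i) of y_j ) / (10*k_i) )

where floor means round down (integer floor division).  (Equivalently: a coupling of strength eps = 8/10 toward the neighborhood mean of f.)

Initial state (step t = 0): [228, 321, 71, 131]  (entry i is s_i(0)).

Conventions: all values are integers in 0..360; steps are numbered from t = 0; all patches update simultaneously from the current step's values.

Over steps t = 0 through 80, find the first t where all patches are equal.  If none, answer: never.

Simulating step by step:
t=0: [228, 321, 71, 131]  (not all equal)
t=1: [216, 202, 204, 196]  (not all equal)
t=2: [108, 106, 106, 104]  (not all equal)
t=3: [317, 318, 318, 318]  (not all equal)
t=4: [233, 233, 233, 233]  (all equal)

Answer: 4
Key observation: Synchronization is absorbing here: once all patches are equal they stay equal, and step 4 is the first all-equal step.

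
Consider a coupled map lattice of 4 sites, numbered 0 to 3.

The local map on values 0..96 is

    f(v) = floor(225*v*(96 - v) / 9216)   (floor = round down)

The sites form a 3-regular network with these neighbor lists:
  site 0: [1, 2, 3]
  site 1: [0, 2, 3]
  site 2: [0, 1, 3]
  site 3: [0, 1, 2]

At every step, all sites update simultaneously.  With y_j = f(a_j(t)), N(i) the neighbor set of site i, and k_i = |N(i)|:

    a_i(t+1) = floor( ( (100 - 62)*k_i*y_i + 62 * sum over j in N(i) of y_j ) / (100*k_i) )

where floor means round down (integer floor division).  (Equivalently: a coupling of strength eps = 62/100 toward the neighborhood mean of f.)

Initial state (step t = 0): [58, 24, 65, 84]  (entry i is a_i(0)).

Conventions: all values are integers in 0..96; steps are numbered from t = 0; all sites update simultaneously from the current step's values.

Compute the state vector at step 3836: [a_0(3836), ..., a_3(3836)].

Simulating step by step:
t=0: [58, 24, 65, 84]
t=1: [43, 42, 43, 38]
t=2: [54, 54, 54, 54]
t=3: [55, 55, 55, 55]
t=4: [55, 55, 55, 55]

Answer: [55, 55, 55, 55]
Key observation: The state at step 3, [55, 55, 55, 55], reappears at step 4: the system is in a cycle of period 1 from step 3 on.  Therefore the state at step 3836 equals the state at step 3 + ((3836 - 3) mod 1) = 3, which is [55, 55, 55, 55].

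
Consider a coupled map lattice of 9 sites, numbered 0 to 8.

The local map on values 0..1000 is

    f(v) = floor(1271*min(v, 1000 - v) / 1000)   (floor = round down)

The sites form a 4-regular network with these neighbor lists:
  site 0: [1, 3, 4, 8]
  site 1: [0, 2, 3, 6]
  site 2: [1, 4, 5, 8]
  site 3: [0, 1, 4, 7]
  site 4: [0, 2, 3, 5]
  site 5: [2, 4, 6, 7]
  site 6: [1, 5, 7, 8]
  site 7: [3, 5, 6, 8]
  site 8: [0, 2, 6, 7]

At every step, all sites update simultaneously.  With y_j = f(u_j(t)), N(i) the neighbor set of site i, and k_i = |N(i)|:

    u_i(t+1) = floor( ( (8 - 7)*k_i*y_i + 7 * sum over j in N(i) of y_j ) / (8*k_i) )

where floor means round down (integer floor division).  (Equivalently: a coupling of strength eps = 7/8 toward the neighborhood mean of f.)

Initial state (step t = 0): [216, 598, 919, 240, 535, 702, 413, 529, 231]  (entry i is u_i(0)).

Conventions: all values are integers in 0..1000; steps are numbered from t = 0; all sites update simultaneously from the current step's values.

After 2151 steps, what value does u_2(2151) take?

Answer: u_2(2151) = 612
Key observation: The state at step 13, [620, 620, 620, 620, 620, 620, 620, 620, 620], reappears at step 25: the system is in a cycle of period 12 from step 13 on.  Therefore the state at step 2151 equals the state at step 13 + ((2151 - 13) mod 12) = 15, which is [612, 612, 612, 612, 612, 612, 612, 612, 612].

Derivation:
t=0: [216, 598, 919, 240, 535, 702, 413, 529, 231]
t=1: [405, 327, 400, 469, 305, 444, 454, 402, 364]
t=2: [471, 532, 463, 473, 525, 504, 498, 544, 519]
t=3: [601, 603, 606, 594, 604, 604, 607, 613, 600]
t=4: [507, 505, 503, 503, 506, 498, 501, 504, 500]
t=5: [629, 630, 630, 628, 629, 630, 631, 632, 630]
t=6: [470, 470, 470, 470, 470, 469, 469, 469, 469]
t=7: [596, 596, 596, 596, 596, 596, 596, 596, 596]
t=8: [513, 513, 513, 513, 513, 513, 513, 513, 513]
t=9: [618, 618, 618, 618, 618, 618, 618, 618, 618]
t=10: [485, 485, 485, 485, 485, 485, 485, 485, 485]
t=11: [616, 616, 616, 616, 616, 616, 616, 616, 616]
t=12: [488, 488, 488, 488, 488, 488, 488, 488, 488]
t=13: [620, 620, 620, 620, 620, 620, 620, 620, 620]
t=14: [482, 482, 482, 482, 482, 482, 482, 482, 482]
t=15: [612, 612, 612, 612, 612, 612, 612, 612, 612]
t=16: [493, 493, 493, 493, 493, 493, 493, 493, 493]
t=17: [626, 626, 626, 626, 626, 626, 626, 626, 626]
t=18: [475, 475, 475, 475, 475, 475, 475, 475, 475]
t=19: [603, 603, 603, 603, 603, 603, 603, 603, 603]
t=20: [504, 504, 504, 504, 504, 504, 504, 504, 504]
t=21: [630, 630, 630, 630, 630, 630, 630, 630, 630]
t=22: [470, 470, 470, 470, 470, 470, 470, 470, 470]
t=23: [597, 597, 597, 597, 597, 597, 597, 597, 597]
t=24: [512, 512, 512, 512, 512, 512, 512, 512, 512]
t=25: [620, 620, 620, 620, 620, 620, 620, 620, 620]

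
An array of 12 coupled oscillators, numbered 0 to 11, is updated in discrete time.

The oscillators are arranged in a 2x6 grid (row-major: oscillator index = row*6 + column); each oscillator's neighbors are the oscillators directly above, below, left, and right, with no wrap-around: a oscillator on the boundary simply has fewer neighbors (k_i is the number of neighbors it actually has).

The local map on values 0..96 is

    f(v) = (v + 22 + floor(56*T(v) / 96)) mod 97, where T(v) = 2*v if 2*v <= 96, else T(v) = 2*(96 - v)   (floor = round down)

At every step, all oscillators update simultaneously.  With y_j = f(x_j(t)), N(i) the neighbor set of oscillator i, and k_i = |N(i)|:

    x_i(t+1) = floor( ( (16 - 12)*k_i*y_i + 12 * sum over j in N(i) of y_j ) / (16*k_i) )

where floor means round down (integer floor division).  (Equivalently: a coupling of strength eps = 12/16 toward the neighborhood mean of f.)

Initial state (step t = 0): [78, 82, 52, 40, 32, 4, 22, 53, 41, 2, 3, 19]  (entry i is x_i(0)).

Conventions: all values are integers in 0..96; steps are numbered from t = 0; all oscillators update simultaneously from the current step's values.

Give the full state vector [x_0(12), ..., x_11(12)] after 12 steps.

Simulating step by step:
t=0: [78, 82, 52, 40, 32, 4, 22, 53, 41, 2, 3, 19]
t=1: [40, 25, 18, 39, 40, 65, 36, 33, 23, 19, 52, 37]
t=2: [32, 60, 54, 36, 18, 12, 39, 60, 72, 42, 26, 21]
t=3: [36, 43, 20, 27, 47, 60, 46, 22, 24, 30, 55, 64]
t=4: [16, 38, 59, 64, 40, 26, 33, 46, 73, 67, 41, 26]
t=5: [51, 28, 21, 22, 32, 52, 53, 37, 25, 22, 31, 53]
t=6: [48, 45, 73, 74, 69, 51, 19, 47, 54, 75, 69, 50]
t=7: [39, 25, 24, 24, 25, 26, 36, 34, 25, 25, 25, 26]
t=8: [31, 63, 75, 75, 76, 77, 39, 62, 80, 75, 76, 77]
t=9: [35, 41, 24, 24, 24, 24, 45, 21, 24, 23, 24, 24]
t=10: [13, 38, 58, 73, 74, 74, 30, 44, 71, 73, 73, 74]
t=11: [47, 26, 20, 24, 24, 24, 48, 34, 24, 24, 24, 24]
t=12: [46, 66, 72, 71, 74, 74, 52, 69, 77, 74, 74, 74]

Answer: [46, 66, 72, 71, 74, 74, 52, 69, 77, 74, 74, 74]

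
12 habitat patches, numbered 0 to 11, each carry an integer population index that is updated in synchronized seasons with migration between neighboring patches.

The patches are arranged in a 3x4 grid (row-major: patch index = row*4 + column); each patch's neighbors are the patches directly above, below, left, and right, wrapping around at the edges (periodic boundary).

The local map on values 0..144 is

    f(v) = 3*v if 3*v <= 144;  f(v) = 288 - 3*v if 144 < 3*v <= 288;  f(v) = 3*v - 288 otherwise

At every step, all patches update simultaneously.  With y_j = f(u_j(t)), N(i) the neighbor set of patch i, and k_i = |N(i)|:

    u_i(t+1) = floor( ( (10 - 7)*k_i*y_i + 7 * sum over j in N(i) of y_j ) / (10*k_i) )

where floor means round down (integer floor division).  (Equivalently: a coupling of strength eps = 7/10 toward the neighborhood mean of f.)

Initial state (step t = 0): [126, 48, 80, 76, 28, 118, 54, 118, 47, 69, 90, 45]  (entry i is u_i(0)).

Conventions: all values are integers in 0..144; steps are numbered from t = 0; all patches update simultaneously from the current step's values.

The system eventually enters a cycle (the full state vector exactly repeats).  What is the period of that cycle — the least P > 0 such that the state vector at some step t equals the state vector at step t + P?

Simulating step by step:
t=0: [126, 48, 80, 76, 28, 118, 54, 118, 47, 69, 90, 45]
t=1: [102, 93, 75, 77, 88, 95, 72, 90, 110, 88, 73, 90]
t=2: [28, 21, 55, 37, 21, 23, 48, 35, 27, 28, 51, 37]
t=3: [80, 81, 116, 107, 78, 82, 118, 106, 84, 86, 121, 108]
t=4: [43, 45, 56, 40, 43, 46, 56, 42, 40, 43, 56, 41]
t=5: [126, 130, 122, 123, 128, 131, 124, 123, 125, 128, 122, 121]
t=6: [91, 95, 83, 81, 92, 97, 85, 83, 88, 93, 81, 79]
t=7: [19, 12, 33, 38, 17, 10, 31, 36, 22, 15, 36, 42]
t=8: [63, 51, 91, 102, 60, 48, 88, 99, 68, 55, 95, 107]
t=9: [90, 107, 36, 32, 91, 111, 37, 34, 88, 100, 35, 29]
t=10: [34, 41, 92, 83, 37, 43, 96, 84, 30, 39, 87, 83]
t=11: [94, 99, 36, 44, 95, 100, 35, 43, 91, 99, 37, 45]
t=12: [29, 26, 94, 105, 29, 25, 94, 104, 31, 28, 95, 108]
t=13: [75, 67, 21, 34, 74, 67, 20, 34, 79, 68, 24, 36]
t=14: [72, 78, 75, 89, 72, 78, 74, 89, 71, 77, 76, 89]
t=15: [60, 59, 54, 37, 60, 59, 54, 37, 61, 59, 54, 37]
t=16: [108, 113, 120, 113, 108, 113, 120, 113, 108, 112, 120, 112]
t=17: [41, 51, 64, 51, 41, 51, 64, 51, 40, 51, 63, 51]
t=18: [126, 126, 110, 126, 126, 126, 110, 126, 126, 126, 110, 126]
t=19: [90, 81, 58, 81, 90, 81, 58, 81, 90, 81, 58, 81]
t=20: [27, 52, 89, 52, 27, 52, 89, 52, 27, 52, 89, 52]
t=21: [98, 103, 59, 103, 98, 103, 59, 103, 98, 103, 59, 103]
t=22: [11, 34, 79, 34, 11, 34, 79, 34, 11, 34, 79, 34]
t=23: [57, 81, 68, 81, 57, 81, 68, 81, 57, 81, 68, 81]
t=24: [91, 64, 70, 64, 91, 64, 70, 64, 91, 64, 70, 64]
t=25: [43, 78, 84, 78, 43, 78, 84, 78, 43, 78, 84, 78]
t=26: [102, 63, 42, 63, 102, 63, 42, 63, 102, 63, 42, 63]
t=27: [46, 89, 116, 89, 46, 89, 116, 89, 46, 89, 116, 89]
t=28: [97, 48, 46, 48, 97, 48, 46, 48, 97, 48, 46, 48]
t=29: [52, 118, 140, 118, 52, 118, 140, 118, 52, 118, 140, 118]
t=30: [108, 89, 108, 89, 108, 89, 108, 89, 108, 89, 108, 89]
t=31: [30, 26, 30, 26, 30, 26, 30, 26, 30, 26, 30, 26]
t=32: [85, 82, 85, 82, 85, 82, 85, 82, 85, 82, 85, 82]
t=33: [36, 38, 36, 38, 36, 38, 36, 38, 36, 38, 36, 38]
t=34: [110, 111, 110, 111, 110, 111, 110, 111, 110, 111, 110, 111]
t=35: [43, 43, 43, 43, 43, 43, 43, 43, 43, 43, 43, 43]
t=36: [129, 129, 129, 129, 129, 129, 129, 129, 129, 129, 129, 129]
t=37: [99, 99, 99, 99, 99, 99, 99, 99, 99, 99, 99, 99]
t=38: [9, 9, 9, 9, 9, 9, 9, 9, 9, 9, 9, 9]
t=39: [27, 27, 27, 27, 27, 27, 27, 27, 27, 27, 27, 27]
t=40: [81, 81, 81, 81, 81, 81, 81, 81, 81, 81, 81, 81]
t=41: [45, 45, 45, 45, 45, 45, 45, 45, 45, 45, 45, 45]
t=42: [135, 135, 135, 135, 135, 135, 135, 135, 135, 135, 135, 135]
t=43: [117, 117, 117, 117, 117, 117, 117, 117, 117, 117, 117, 117]
t=44: [63, 63, 63, 63, 63, 63, 63, 63, 63, 63, 63, 63]
t=45: [99, 99, 99, 99, 99, 99, 99, 99, 99, 99, 99, 99]

Answer: 8
Key observation: The state at step 37, [99, 99, 99, 99, 99, 99, 99, 99, 99, 99, 99, 99], reappears at step 45 — and no state repeats earlier — so the cycle the system enters has period 8.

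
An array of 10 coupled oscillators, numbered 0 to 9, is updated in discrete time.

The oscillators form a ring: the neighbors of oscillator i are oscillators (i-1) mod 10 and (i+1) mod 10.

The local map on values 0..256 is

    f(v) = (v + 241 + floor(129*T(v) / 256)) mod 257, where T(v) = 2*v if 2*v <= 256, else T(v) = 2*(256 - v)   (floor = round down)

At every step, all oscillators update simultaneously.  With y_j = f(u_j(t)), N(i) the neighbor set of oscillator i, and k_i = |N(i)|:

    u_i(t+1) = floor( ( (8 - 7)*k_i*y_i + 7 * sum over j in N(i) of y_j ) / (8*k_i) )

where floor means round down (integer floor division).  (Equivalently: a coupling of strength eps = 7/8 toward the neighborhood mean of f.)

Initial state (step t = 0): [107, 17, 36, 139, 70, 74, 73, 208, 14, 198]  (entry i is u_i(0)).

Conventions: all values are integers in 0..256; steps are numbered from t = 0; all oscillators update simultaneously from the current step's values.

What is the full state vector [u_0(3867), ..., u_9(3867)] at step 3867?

Simulating step by step:
t=0: [107, 17, 36, 139, 70, 74, 73, 208, 14, 198]
t=1: [137, 113, 119, 108, 178, 127, 179, 92, 211, 121]
t=2: [220, 228, 207, 227, 221, 239, 207, 231, 202, 238]
t=3: [240, 240, 240, 240, 240, 240, 240, 240, 240, 240]
t=4: [240, 240, 240, 240, 240, 240, 240, 240, 240, 240]

Answer: [240, 240, 240, 240, 240, 240, 240, 240, 240, 240]
Key observation: The state at step 3, [240, 240, 240, 240, 240, 240, 240, 240, 240, 240], reappears at step 4: the system is in a cycle of period 1 from step 3 on.  Therefore the state at step 3867 equals the state at step 3 + ((3867 - 3) mod 1) = 3, which is [240, 240, 240, 240, 240, 240, 240, 240, 240, 240].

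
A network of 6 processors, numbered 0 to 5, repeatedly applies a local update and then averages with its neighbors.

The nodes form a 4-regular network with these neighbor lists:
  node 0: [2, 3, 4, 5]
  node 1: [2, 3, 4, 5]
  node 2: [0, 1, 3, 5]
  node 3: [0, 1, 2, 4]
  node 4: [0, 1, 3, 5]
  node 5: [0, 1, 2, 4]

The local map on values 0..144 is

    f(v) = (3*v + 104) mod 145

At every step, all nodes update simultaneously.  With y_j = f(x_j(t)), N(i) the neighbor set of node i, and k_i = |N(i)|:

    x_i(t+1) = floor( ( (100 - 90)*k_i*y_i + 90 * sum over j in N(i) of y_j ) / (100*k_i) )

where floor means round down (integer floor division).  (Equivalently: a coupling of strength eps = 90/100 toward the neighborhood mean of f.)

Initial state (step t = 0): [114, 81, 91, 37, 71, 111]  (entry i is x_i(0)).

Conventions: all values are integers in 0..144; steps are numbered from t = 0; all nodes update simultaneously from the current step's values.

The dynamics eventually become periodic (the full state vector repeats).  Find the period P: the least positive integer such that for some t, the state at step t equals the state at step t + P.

Answer: 4
Key observation: The state at step 20, [117, 117, 120, 119, 120, 119], reappears at step 24 — and no state repeats earlier — so the cycle the system enters has period 4.

Derivation:
t=0: [114, 81, 91, 37, 71, 111]
t=1: [42, 47, 40, 47, 34, 41]
t=2: [80, 82, 90, 83, 88, 81]
t=3: [68, 69, 61, 68, 60, 67]
t=4: [72, 72, 30, 73, 30, 73]
t=5: [39, 39, 33, 38, 33, 38]
t=6: [66, 66, 72, 67, 72, 67]
t=7: [21, 21, 15, 20, 15, 20]
t=8: [12, 12, 18, 13, 18, 13]
t=9: [84, 84, 128, 83, 128, 83]
t=10: [58, 58, 63, 59, 63, 59]
t=11: [75, 75, 121, 74, 121, 74]
t=12: [34, 34, 36, 35, 36, 35]
t=13: [65, 65, 62, 64, 62, 64]
t=14: [3, 3, 6, 4, 6, 4]
t=15: [118, 118, 115, 117, 115, 117]
t=16: [17, 17, 20, 18, 20, 18]
t=17: [15, 15, 12, 14, 12, 14]
t=18: [63, 63, 16, 64, 16, 64]
t=19: [6, 6, 4, 5, 4, 5]
t=20: [117, 117, 120, 119, 120, 119]
t=21: [26, 26, 23, 24, 23, 24]
t=22: [30, 30, 33, 32, 33, 32]
t=23: [55, 55, 52, 53, 52, 53]
t=24: [117, 117, 120, 119, 120, 119]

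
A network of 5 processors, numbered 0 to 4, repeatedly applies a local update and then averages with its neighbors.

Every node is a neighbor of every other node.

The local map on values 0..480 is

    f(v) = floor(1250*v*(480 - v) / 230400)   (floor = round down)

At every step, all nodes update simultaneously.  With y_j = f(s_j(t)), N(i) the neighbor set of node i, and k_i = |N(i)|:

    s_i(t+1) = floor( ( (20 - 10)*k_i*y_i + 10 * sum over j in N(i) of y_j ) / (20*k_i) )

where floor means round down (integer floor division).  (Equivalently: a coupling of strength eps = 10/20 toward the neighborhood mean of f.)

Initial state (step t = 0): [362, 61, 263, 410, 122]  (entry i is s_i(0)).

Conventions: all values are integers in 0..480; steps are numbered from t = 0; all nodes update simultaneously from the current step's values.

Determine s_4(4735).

Answer: s_4(4735) = 295
Key observation: The state at step 8, [296, 296, 296, 296, 296], reappears at step 10: the system is in a cycle of period 2 from step 8 on.  Therefore the state at step 4735 equals the state at step 8 + ((4735 - 8) mod 2) = 9, which is [295, 295, 295, 295, 295].

Derivation:
t=0: [362, 61, 263, 410, 122]
t=1: [220, 185, 249, 191, 222]
t=2: [307, 301, 307, 303, 307]
t=3: [288, 290, 288, 289, 288]
t=4: [299, 298, 299, 299, 299]
t=5: [293, 293, 293, 293, 293]
t=6: [297, 297, 297, 297, 297]
t=7: [294, 294, 294, 294, 294]
t=8: [296, 296, 296, 296, 296]
t=9: [295, 295, 295, 295, 295]
t=10: [296, 296, 296, 296, 296]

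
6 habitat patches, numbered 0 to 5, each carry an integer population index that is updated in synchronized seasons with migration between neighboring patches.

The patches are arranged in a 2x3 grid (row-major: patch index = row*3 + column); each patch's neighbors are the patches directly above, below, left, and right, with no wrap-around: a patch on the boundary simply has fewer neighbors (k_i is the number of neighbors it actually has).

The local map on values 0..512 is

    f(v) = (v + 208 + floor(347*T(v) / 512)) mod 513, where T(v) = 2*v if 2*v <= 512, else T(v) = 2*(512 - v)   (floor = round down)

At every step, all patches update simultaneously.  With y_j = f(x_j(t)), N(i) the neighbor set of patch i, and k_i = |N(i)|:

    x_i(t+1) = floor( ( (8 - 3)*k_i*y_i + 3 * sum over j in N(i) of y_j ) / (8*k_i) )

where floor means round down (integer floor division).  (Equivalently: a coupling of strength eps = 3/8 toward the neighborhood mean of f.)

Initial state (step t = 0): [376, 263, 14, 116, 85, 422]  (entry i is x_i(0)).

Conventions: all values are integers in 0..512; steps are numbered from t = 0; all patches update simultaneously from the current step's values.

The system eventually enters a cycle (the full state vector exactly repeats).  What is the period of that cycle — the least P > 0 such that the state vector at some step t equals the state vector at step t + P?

Simulating step by step:
t=0: [376, 263, 14, 116, 85, 422]
t=1: [304, 297, 249, 424, 381, 270]
t=2: [272, 278, 283, 248, 259, 283]
t=3: [289, 290, 288, 284, 292, 289]
t=4: [286, 285, 285, 287, 285, 285]
t=5: [286, 287, 287, 286, 286, 287]
t=6: [286, 286, 286, 287, 286, 286]
t=7: [286, 287, 287, 286, 286, 287]

Answer: 2
Key observation: The state at step 5, [286, 287, 287, 286, 286, 287], reappears at step 7 — and no state repeats earlier — so the cycle the system enters has period 2.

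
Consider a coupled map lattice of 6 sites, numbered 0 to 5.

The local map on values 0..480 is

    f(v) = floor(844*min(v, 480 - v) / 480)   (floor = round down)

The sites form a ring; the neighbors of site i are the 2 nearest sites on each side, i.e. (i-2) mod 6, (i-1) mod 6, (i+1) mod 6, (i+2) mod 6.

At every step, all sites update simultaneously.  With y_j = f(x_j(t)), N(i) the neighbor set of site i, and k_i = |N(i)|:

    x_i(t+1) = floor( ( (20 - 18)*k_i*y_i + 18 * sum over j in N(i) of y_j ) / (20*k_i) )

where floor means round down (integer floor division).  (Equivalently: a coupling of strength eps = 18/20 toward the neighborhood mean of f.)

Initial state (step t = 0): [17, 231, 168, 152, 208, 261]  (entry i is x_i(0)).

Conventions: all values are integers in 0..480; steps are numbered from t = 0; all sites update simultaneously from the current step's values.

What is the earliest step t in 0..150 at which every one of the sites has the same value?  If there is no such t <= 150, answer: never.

Answer: 11
Key observation: Synchronization is absorbing here: once all sites are equal they stay equal, and step 11 is the first all-equal step.

Derivation:
t=0: [17, 231, 168, 152, 208, 261]  (not all equal)
t=1: [329, 260, 269, 353, 256, 278]  (not all equal)
t=2: [365, 311, 322, 360, 312, 320]  (not all equal)
t=3: [278, 248, 253, 279, 247, 254]  (not all equal)
t=4: [398, 379, 382, 398, 379, 382]  (not all equal)
t=5: [171, 159, 161, 171, 159, 161]  (not all equal)
t=6: [282, 290, 288, 282, 290, 288]  (not all equal)
t=7: [336, 341, 340, 336, 341, 340]  (not all equal)
t=8: [245, 248, 248, 245, 248, 248]  (not all equal)
t=9: [407, 409, 409, 407, 409, 409]  (not all equal)
t=10: [124, 125, 125, 124, 125, 125]  (not all equal)
t=11: [218, 218, 218, 218, 218, 218]  (all equal)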